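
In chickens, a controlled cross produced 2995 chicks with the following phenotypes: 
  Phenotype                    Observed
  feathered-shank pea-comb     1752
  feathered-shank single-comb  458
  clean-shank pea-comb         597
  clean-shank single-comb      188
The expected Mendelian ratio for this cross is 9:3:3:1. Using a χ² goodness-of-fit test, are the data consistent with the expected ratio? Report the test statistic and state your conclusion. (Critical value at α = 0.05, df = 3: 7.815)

Under the 9:3:3:1 hypothesis (Σ ratio = 16, N = 2995):
  feathered-shank pea-comb: 2995 × 9/16 = 1684.6875
  feathered-shank single-comb: 2995 × 3/16 = 561.5625
  clean-shank pea-comb: 2995 × 3/16 = 561.5625
  clean-shank single-comb: 2995 × 1/16 = 187.1875
χ² = Σ (O − E)² / E
  feathered-shank pea-comb: (1752 − 1684.6875)² / 1684.6875 = 2.6895
  feathered-shank single-comb: (458 − 561.5625)² / 561.5625 = 19.0988
  clean-shank pea-comb: (597 − 561.5625)² / 561.5625 = 2.2363
  clean-shank single-comb: (188 − 187.1875)² / 187.1875 = 0.0035
χ² = 2.6895 + 19.0988 + 2.2363 + 0.0035 = 24.0281 ≈ 24.028
Degrees of freedom = 4 − 1 = 3; critical value at α = 0.05 is 7.815.
Since 24.028 > 7.815, we reject the null hypothesis — the data do not fit the 9:3:3:1 ratio.

24.028; not consistent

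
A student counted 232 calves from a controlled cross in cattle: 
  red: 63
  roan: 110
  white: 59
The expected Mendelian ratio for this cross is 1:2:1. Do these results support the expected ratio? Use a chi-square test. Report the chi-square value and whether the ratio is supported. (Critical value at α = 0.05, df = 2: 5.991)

Expected counts for N = 232 under a 1:2:1 ratio (total parts = 4):
  red: 232 × 1/4 = 58
  roan: 232 × 2/4 = 116
  white: 232 × 1/4 = 58
χ² = Σ (O − E)² / E
  red: (63 − 58)² / 58 = 0.4310
  roan: (110 − 116)² / 116 = 0.3103
  white: (59 − 58)² / 58 = 0.0172
χ² = 0.4310 + 0.3103 + 0.0172 = 0.7585 ≈ 0.759
Degrees of freedom = 3 − 1 = 2; critical value at α = 0.05 is 5.991.
Since 0.759 < 5.991, we fail to reject the null hypothesis — the data are consistent with the 1:2:1 ratio.

0.759; consistent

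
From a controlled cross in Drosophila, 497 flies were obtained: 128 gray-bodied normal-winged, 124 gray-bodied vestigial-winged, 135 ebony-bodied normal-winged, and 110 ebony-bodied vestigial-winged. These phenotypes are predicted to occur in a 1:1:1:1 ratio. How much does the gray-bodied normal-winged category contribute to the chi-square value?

0.113

Total ratio parts = 4. Expected numbers out of 497:
  gray-bodied normal-winged: 497 × 1/4 = 124.25
  gray-bodied vestigial-winged: 497 × 1/4 = 124.25
  ebony-bodied normal-winged: 497 × 1/4 = 124.25
  ebony-bodied vestigial-winged: 497 × 1/4 = 124.25
Contribution of gray-bodied normal-winged: (128 − 124.25)² / 124.25 = 0.1132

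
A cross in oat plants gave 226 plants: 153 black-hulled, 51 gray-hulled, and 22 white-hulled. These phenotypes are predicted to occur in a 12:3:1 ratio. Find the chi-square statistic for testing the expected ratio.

7.752

Under the 12:3:1 hypothesis (Σ ratio = 16, N = 226):
  black-hulled: 226 × 12/16 = 169.5
  gray-hulled: 226 × 3/16 = 42.375
  white-hulled: 226 × 1/16 = 14.125
χ² = Σ (O − E)² / E
  black-hulled: (153 − 169.5)² / 169.5 = 1.6062
  gray-hulled: (51 − 42.375)² / 42.375 = 1.7555
  white-hulled: (22 − 14.125)² / 14.125 = 4.3905
χ² = 1.6062 + 1.7555 + 4.3905 = 7.7522 ≈ 7.752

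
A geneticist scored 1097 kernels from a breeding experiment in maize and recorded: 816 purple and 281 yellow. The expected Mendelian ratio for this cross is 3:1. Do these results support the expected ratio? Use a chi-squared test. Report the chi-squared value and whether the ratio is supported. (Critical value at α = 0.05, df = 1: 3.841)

Total ratio parts = 4. Expected numbers out of 1097:
  purple: 1097 × 3/4 = 822.75
  yellow: 1097 × 1/4 = 274.25
χ² = Σ (O − E)² / E
  purple: (816 − 822.75)² / 822.75 = 0.0554
  yellow: (281 − 274.25)² / 274.25 = 0.1661
χ² = 0.0554 + 0.1661 = 0.2215 ≈ 0.222
Degrees of freedom = 2 − 1 = 1; critical value at α = 0.05 is 3.841.
Since 0.222 < 3.841, we fail to reject the null hypothesis — the data are consistent with the 3:1 ratio.

0.222; consistent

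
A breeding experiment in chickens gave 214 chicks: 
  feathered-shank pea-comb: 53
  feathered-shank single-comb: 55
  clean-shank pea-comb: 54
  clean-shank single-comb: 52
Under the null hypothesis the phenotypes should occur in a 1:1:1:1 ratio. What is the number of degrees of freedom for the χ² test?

3

A goodness-of-fit test with 4 phenotype classes has df = 4 − 1 = 3.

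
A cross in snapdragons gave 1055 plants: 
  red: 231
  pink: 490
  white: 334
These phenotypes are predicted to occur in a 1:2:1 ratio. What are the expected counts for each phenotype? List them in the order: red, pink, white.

The 1:2:1 ratio has 4 parts, so with N = 1055 the expected counts are:
  red: 1055 × 1/4 = 263.75
  pink: 1055 × 2/4 = 527.5
  white: 1055 × 1/4 = 263.75

263.75, 527.5, 263.75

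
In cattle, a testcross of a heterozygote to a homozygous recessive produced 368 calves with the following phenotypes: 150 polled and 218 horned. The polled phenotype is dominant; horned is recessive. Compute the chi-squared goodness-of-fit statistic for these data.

A testcross of a heterozygote (Aa × aa) gives a 1:1 phenotypic ratio.
Total ratio parts = 2. Expected numbers out of 368:
  polled: 368 × 1/2 = 184
  horned: 368 × 1/2 = 184
χ² = Σ (O − E)² / E
  polled: (150 − 184)² / 184 = 6.2826
  horned: (218 − 184)² / 184 = 6.2826
χ² = 6.2826 + 6.2826 = 12.5652 ≈ 12.565

12.565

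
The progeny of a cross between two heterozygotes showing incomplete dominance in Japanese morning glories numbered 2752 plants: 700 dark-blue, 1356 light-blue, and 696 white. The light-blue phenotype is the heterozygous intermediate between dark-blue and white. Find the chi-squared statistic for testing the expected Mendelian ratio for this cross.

With incomplete dominance, a heterozygote × heterozygote cross gives a 1:2:1 phenotypic ratio.
Expected counts for N = 2752 under a 1:2:1 ratio (total parts = 4):
  dark-blue: 2752 × 1/4 = 688
  light-blue: 2752 × 2/4 = 1376
  white: 2752 × 1/4 = 688
χ² = Σ (O − E)² / E
  dark-blue: (700 − 688)² / 688 = 0.2093
  light-blue: (1356 − 1376)² / 1376 = 0.2907
  white: (696 − 688)² / 688 = 0.0930
χ² = 0.2093 + 0.2907 + 0.0930 = 0.593

0.593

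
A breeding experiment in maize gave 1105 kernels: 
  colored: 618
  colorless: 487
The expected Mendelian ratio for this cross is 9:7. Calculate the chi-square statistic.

The 9:7 ratio has 16 parts, so with N = 1105 the expected counts are:
  colored: 1105 × 9/16 = 621.5625
  colorless: 1105 × 7/16 = 483.4375
χ² = Σ (O − E)² / E
  colored: (618 − 621.5625)² / 621.5625 = 0.0204
  colorless: (487 − 483.4375)² / 483.4375 = 0.0263
χ² = 0.0204 + 0.0263 = 0.0467 ≈ 0.047

0.047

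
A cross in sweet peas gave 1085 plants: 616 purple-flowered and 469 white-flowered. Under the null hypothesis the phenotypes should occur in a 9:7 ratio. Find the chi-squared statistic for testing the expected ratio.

0.121

The 9:7 ratio has 16 parts, so with N = 1085 the expected counts are:
  purple-flowered: 1085 × 9/16 = 610.3125
  white-flowered: 1085 × 7/16 = 474.6875
χ² = Σ (O − E)² / E
  purple-flowered: (616 − 610.3125)² / 610.3125 = 0.0530
  white-flowered: (469 − 474.6875)² / 474.6875 = 0.0681
χ² = 0.0530 + 0.0681 = 0.1211 ≈ 0.121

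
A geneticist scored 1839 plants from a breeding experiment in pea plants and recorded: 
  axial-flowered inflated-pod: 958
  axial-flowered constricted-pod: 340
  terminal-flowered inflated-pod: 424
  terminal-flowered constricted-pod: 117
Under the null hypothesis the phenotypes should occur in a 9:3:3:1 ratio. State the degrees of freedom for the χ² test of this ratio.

A goodness-of-fit test with 4 phenotype classes has df = 4 − 1 = 3.

3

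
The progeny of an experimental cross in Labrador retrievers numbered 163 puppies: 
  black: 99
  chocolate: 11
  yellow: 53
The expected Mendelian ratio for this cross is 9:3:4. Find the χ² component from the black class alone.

0.583

The 9:3:4 ratio has 16 parts, so with N = 163 the expected counts are:
  black: 163 × 9/16 = 91.6875
  chocolate: 163 × 3/16 = 30.5625
  yellow: 163 × 4/16 = 40.75
Contribution of black: (99 − 91.6875)² / 91.6875 = 0.5832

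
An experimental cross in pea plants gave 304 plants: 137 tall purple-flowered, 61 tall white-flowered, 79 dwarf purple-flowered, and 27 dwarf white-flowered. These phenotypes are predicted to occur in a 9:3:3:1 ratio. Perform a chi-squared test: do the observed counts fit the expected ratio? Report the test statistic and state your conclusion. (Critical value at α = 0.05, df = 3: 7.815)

Expected counts for N = 304 under a 9:3:3:1 ratio (total parts = 16):
  tall purple-flowered: 304 × 9/16 = 171
  tall white-flowered: 304 × 3/16 = 57
  dwarf purple-flowered: 304 × 3/16 = 57
  dwarf white-flowered: 304 × 1/16 = 19
χ² = Σ (O − E)² / E
  tall purple-flowered: (137 − 171)² / 171 = 6.7602
  tall white-flowered: (61 − 57)² / 57 = 0.2807
  dwarf purple-flowered: (79 − 57)² / 57 = 8.4912
  dwarf white-flowered: (27 − 19)² / 19 = 3.3684
χ² = 6.7602 + 0.2807 + 8.4912 + 3.3684 = 18.9005 ≈ 18.901
Degrees of freedom = 4 − 1 = 3; critical value at α = 0.05 is 7.815.
Since 18.901 > 7.815, we reject the null hypothesis — the data do not fit the 9:3:3:1 ratio.

18.901; not consistent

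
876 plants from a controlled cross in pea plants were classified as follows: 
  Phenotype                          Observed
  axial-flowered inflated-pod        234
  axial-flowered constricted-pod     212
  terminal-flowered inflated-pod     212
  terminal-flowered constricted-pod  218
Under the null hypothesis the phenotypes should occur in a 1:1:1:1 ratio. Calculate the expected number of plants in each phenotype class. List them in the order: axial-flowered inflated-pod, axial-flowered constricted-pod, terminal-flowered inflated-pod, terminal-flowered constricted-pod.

219, 219, 219, 219

Total ratio parts = 4. Expected numbers out of 876:
  axial-flowered inflated-pod: 876 × 1/4 = 219
  axial-flowered constricted-pod: 876 × 1/4 = 219
  terminal-flowered inflated-pod: 876 × 1/4 = 219
  terminal-flowered constricted-pod: 876 × 1/4 = 219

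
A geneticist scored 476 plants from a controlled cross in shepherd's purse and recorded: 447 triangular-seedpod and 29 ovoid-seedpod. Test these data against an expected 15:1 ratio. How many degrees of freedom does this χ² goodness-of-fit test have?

A goodness-of-fit test with 2 phenotype classes has df = 2 − 1 = 1.

1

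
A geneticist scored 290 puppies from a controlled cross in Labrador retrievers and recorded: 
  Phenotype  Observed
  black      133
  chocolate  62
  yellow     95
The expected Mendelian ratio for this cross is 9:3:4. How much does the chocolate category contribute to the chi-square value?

The 9:3:4 ratio has 16 parts, so with N = 290 the expected counts are:
  black: 290 × 9/16 = 163.125
  chocolate: 290 × 3/16 = 54.375
  yellow: 290 × 4/16 = 72.5
Contribution of chocolate: (62 − 54.375)² / 54.375 = 1.0693

1.069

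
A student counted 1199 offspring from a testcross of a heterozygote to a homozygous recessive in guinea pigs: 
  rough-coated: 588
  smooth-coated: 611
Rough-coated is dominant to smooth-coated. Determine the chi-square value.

A testcross of a heterozygote (Aa × aa) gives a 1:1 phenotypic ratio.
Under the 1:1 hypothesis (Σ ratio = 2, N = 1199):
  rough-coated: 1199 × 1/2 = 599.5
  smooth-coated: 1199 × 1/2 = 599.5
χ² = Σ (O − E)² / E
  rough-coated: (588 − 599.5)² / 599.5 = 0.2206
  smooth-coated: (611 − 599.5)² / 599.5 = 0.2206
χ² = 0.2206 + 0.2206 = 0.4412 ≈ 0.441

0.441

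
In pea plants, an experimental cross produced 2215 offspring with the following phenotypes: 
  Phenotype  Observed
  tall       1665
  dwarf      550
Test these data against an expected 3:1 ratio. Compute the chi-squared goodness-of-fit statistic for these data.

0.034

Under the 3:1 hypothesis (Σ ratio = 4, N = 2215):
  tall: 2215 × 3/4 = 1661.25
  dwarf: 2215 × 1/4 = 553.75
χ² = Σ (O − E)² / E
  tall: (1665 − 1661.25)² / 1661.25 = 0.0085
  dwarf: (550 − 553.75)² / 553.75 = 0.0254
χ² = 0.0085 + 0.0254 = 0.0339 ≈ 0.034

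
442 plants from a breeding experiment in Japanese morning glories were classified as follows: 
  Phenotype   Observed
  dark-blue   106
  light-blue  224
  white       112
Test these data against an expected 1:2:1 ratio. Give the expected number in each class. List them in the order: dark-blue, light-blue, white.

Under the 1:2:1 hypothesis (Σ ratio = 4, N = 442):
  dark-blue: 442 × 1/4 = 110.5
  light-blue: 442 × 2/4 = 221
  white: 442 × 1/4 = 110.5

110.5, 221, 110.5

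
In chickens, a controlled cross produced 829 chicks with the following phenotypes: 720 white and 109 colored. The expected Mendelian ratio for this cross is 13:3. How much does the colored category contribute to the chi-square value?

13.873

Expected counts for N = 829 under a 13:3 ratio (total parts = 16):
  white: 829 × 13/16 = 673.5625
  colored: 829 × 3/16 = 155.4375
Contribution of colored: (109 − 155.4375)² / 155.4375 = 13.8734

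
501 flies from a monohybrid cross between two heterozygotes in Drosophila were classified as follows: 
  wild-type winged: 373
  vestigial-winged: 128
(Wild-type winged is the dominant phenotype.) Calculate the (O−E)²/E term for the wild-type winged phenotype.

For a monohybrid cross between heterozygotes with complete dominance, the expected phenotypic ratio is 3:1.
Under the 3:1 hypothesis (Σ ratio = 4, N = 501):
  wild-type winged: 501 × 3/4 = 375.75
  vestigial-winged: 501 × 1/4 = 125.25
Contribution of wild-type winged: (373 − 375.75)² / 375.75 = 0.0201

0.020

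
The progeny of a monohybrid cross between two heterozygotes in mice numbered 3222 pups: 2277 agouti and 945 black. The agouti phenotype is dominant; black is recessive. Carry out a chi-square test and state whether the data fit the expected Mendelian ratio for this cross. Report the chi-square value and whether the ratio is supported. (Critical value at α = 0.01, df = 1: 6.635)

32.212; not consistent

For a monohybrid cross between heterozygotes with complete dominance, the expected phenotypic ratio is 3:1.
Total ratio parts = 4. Expected numbers out of 3222:
  agouti: 3222 × 3/4 = 2416.5
  black: 3222 × 1/4 = 805.5
χ² = Σ (O − E)² / E
  agouti: (2277 − 2416.5)² / 2416.5 = 8.0531
  black: (945 − 805.5)² / 805.5 = 24.1592
χ² = 8.0531 + 24.1592 = 32.2123 ≈ 32.212
Degrees of freedom = 2 − 1 = 1; critical value at α = 0.01 is 6.635.
Since 32.212 > 6.635, we reject the null hypothesis — the data do not fit the 3:1 ratio.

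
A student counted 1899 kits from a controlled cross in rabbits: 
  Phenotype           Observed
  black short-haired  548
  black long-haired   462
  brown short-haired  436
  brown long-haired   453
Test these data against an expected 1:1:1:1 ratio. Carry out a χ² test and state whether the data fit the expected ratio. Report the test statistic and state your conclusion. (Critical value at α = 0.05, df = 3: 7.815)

15.804; not consistent

Under the 1:1:1:1 hypothesis (Σ ratio = 4, N = 1899):
  black short-haired: 1899 × 1/4 = 474.75
  black long-haired: 1899 × 1/4 = 474.75
  brown short-haired: 1899 × 1/4 = 474.75
  brown long-haired: 1899 × 1/4 = 474.75
χ² = Σ (O − E)² / E
  black short-haired: (548 − 474.75)² / 474.75 = 11.3019
  black long-haired: (462 − 474.75)² / 474.75 = 0.3424
  brown short-haired: (436 − 474.75)² / 474.75 = 3.1628
  brown long-haired: (453 − 474.75)² / 474.75 = 0.9964
χ² = 11.3019 + 0.3424 + 3.1628 + 0.9964 = 15.8035 ≈ 15.804
Degrees of freedom = 4 − 1 = 3; critical value at α = 0.05 is 7.815.
Since 15.804 > 7.815, we reject the null hypothesis — the data do not fit the 1:1:1:1 ratio.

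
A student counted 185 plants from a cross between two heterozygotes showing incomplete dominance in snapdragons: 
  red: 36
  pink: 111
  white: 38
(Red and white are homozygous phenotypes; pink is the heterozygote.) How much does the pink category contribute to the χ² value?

3.700

With incomplete dominance, a heterozygote × heterozygote cross gives a 1:2:1 phenotypic ratio.
The 1:2:1 ratio has 4 parts, so with N = 185 the expected counts are:
  red: 185 × 1/4 = 46.25
  pink: 185 × 2/4 = 92.5
  white: 185 × 1/4 = 46.25
Contribution of pink: (111 − 92.5)² / 92.5 = 3.7000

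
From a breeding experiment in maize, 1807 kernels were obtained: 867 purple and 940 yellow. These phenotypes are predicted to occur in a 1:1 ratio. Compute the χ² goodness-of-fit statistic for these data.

Expected counts for N = 1807 under a 1:1 ratio (total parts = 2):
  purple: 1807 × 1/2 = 903.5
  yellow: 1807 × 1/2 = 903.5
χ² = Σ (O − E)² / E
  purple: (867 − 903.5)² / 903.5 = 1.4745
  yellow: (940 − 903.5)² / 903.5 = 1.4745
χ² = 1.4745 + 1.4745 = 2.949

2.949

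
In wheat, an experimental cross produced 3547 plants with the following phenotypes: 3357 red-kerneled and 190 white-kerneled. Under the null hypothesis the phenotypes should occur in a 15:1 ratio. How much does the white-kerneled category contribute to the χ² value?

Under the 15:1 hypothesis (Σ ratio = 16, N = 3547):
  red-kerneled: 3547 × 15/16 = 3325.3125
  white-kerneled: 3547 × 1/16 = 221.6875
Contribution of white-kerneled: (190 − 221.6875)² / 221.6875 = 4.5293

4.529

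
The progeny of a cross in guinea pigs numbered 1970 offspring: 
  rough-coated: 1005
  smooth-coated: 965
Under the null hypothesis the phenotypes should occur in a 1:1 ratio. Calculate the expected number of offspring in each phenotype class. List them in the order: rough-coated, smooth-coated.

985, 985

Total ratio parts = 2. Expected numbers out of 1970:
  rough-coated: 1970 × 1/2 = 985
  smooth-coated: 1970 × 1/2 = 985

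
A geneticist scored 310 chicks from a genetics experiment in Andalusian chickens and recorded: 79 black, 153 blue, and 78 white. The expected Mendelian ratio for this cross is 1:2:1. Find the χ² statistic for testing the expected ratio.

The 1:2:1 ratio has 4 parts, so with N = 310 the expected counts are:
  black: 310 × 1/4 = 77.5
  blue: 310 × 2/4 = 155
  white: 310 × 1/4 = 77.5
χ² = Σ (O − E)² / E
  black: (79 − 77.5)² / 77.5 = 0.0290
  blue: (153 − 155)² / 155 = 0.0258
  white: (78 − 77.5)² / 77.5 = 0.0032
χ² = 0.0290 + 0.0258 + 0.0032 = 0.058

0.058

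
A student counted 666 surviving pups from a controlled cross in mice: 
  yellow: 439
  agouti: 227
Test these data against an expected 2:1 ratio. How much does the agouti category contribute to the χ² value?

Total ratio parts = 3. Expected numbers out of 666:
  yellow: 666 × 2/3 = 444
  agouti: 666 × 1/3 = 222
Contribution of agouti: (227 − 222)² / 222 = 0.1126

0.113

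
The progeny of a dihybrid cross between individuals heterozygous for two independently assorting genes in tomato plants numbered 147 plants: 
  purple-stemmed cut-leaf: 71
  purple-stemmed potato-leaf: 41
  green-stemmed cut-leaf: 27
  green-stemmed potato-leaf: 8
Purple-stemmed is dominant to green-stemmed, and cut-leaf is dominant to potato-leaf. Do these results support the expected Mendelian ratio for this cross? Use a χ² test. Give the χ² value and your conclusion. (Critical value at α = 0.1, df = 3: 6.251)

A dihybrid F₂ with independent assortment and complete dominance at both loci gives a 9:3:3:1 phenotypic ratio.
Under the 9:3:3:1 hypothesis (Σ ratio = 16, N = 147):
  purple-stemmed cut-leaf: 147 × 9/16 = 82.6875
  purple-stemmed potato-leaf: 147 × 3/16 = 27.5625
  green-stemmed cut-leaf: 147 × 3/16 = 27.5625
  green-stemmed potato-leaf: 147 × 1/16 = 9.1875
χ² = Σ (O − E)² / E
  purple-stemmed cut-leaf: (71 − 82.6875)² / 82.6875 = 1.6520
  purple-stemmed potato-leaf: (41 − 27.5625)² / 27.5625 = 6.5512
  green-stemmed cut-leaf: (27 − 27.5625)² / 27.5625 = 0.0115
  green-stemmed potato-leaf: (8 − 9.1875)² / 9.1875 = 0.1535
χ² = 1.6520 + 6.5512 + 0.0115 + 0.1535 = 8.3682 ≈ 8.368
Degrees of freedom = 4 − 1 = 3; critical value at α = 0.1 is 6.251.
Since 8.368 > 6.251, we reject the null hypothesis — the data do not fit the 9:3:3:1 ratio.

8.368; not consistent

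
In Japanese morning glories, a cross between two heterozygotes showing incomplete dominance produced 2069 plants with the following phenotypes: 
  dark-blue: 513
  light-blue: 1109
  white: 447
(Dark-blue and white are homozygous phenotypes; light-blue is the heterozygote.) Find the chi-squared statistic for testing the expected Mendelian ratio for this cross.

With incomplete dominance, a heterozygote × heterozygote cross gives a 1:2:1 phenotypic ratio.
Under the 1:2:1 hypothesis (Σ ratio = 4, N = 2069):
  dark-blue: 2069 × 1/4 = 517.25
  light-blue: 2069 × 2/4 = 1034.5
  white: 2069 × 1/4 = 517.25
χ² = Σ (O − E)² / E
  dark-blue: (513 − 517.25)² / 517.25 = 0.0349
  light-blue: (1109 − 1034.5)² / 1034.5 = 5.3652
  white: (447 − 517.25)² / 517.25 = 9.5410
χ² = 0.0349 + 5.3652 + 9.5410 = 14.9411 ≈ 14.941

14.941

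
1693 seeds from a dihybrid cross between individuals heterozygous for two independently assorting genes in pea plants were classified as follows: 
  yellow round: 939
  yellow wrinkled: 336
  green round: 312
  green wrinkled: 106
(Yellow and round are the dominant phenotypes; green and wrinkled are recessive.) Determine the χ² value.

1.365

A dihybrid F₂ with independent assortment and complete dominance at both loci gives a 9:3:3:1 phenotypic ratio.
The 9:3:3:1 ratio has 16 parts, so with N = 1693 the expected counts are:
  yellow round: 1693 × 9/16 = 952.3125
  yellow wrinkled: 1693 × 3/16 = 317.4375
  green round: 1693 × 3/16 = 317.4375
  green wrinkled: 1693 × 1/16 = 105.8125
χ² = Σ (O − E)² / E
  yellow round: (939 − 952.3125)² / 952.3125 = 0.1861
  yellow wrinkled: (336 − 317.4375)² / 317.4375 = 1.0855
  green round: (312 − 317.4375)² / 317.4375 = 0.0931
  green wrinkled: (106 − 105.8125)² / 105.8125 = 0.0003
χ² = 0.1861 + 1.0855 + 0.0931 + 0.0003 = 1.365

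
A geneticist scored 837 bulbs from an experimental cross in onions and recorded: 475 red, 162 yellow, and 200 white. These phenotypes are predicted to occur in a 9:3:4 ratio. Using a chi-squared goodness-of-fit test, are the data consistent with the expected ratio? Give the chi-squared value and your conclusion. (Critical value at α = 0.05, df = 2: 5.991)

Total ratio parts = 16. Expected numbers out of 837:
  red: 837 × 9/16 = 470.8125
  yellow: 837 × 3/16 = 156.9375
  white: 837 × 4/16 = 209.25
χ² = Σ (O − E)² / E
  red: (475 − 470.8125)² / 470.8125 = 0.0372
  yellow: (162 − 156.9375)² / 156.9375 = 0.1633
  white: (200 − 209.25)² / 209.25 = 0.4089
χ² = 0.0372 + 0.1633 + 0.4089 = 0.6094 ≈ 0.609
Degrees of freedom = 3 − 1 = 2; critical value at α = 0.05 is 5.991.
Since 0.609 < 5.991, we fail to reject the null hypothesis — the data are consistent with the 9:3:4 ratio.

0.609; consistent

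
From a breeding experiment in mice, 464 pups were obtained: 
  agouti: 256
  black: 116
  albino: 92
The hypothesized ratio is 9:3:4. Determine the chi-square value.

14.728

Total ratio parts = 16. Expected numbers out of 464:
  agouti: 464 × 9/16 = 261
  black: 464 × 3/16 = 87
  albino: 464 × 4/16 = 116
χ² = Σ (O − E)² / E
  agouti: (256 − 261)² / 261 = 0.0958
  black: (116 − 87)² / 87 = 9.6667
  albino: (92 − 116)² / 116 = 4.9655
χ² = 0.0958 + 9.6667 + 4.9655 = 14.728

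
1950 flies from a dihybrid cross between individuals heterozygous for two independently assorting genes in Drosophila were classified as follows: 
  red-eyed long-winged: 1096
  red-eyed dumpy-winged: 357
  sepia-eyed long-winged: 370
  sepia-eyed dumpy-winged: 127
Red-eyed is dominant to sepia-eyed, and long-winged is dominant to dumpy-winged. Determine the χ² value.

0.472

A dihybrid F₂ with independent assortment and complete dominance at both loci gives a 9:3:3:1 phenotypic ratio.
Expected counts for N = 1950 under a 9:3:3:1 ratio (total parts = 16):
  red-eyed long-winged: 1950 × 9/16 = 1096.875
  red-eyed dumpy-winged: 1950 × 3/16 = 365.625
  sepia-eyed long-winged: 1950 × 3/16 = 365.625
  sepia-eyed dumpy-winged: 1950 × 1/16 = 121.875
χ² = Σ (O − E)² / E
  red-eyed long-winged: (1096 − 1096.875)² / 1096.875 = 0.0007
  red-eyed dumpy-winged: (357 − 365.625)² / 365.625 = 0.2035
  sepia-eyed long-winged: (370 − 365.625)² / 365.625 = 0.0524
  sepia-eyed dumpy-winged: (127 − 121.875)² / 121.875 = 0.2155
χ² = 0.0007 + 0.2035 + 0.0524 + 0.2155 = 0.4721 ≈ 0.472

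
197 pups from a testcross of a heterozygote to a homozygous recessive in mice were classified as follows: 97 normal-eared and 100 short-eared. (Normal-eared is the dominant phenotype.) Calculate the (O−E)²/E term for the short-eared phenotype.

A testcross of a heterozygote (Aa × aa) gives a 1:1 phenotypic ratio.
Total ratio parts = 2. Expected numbers out of 197:
  normal-eared: 197 × 1/2 = 98.5
  short-eared: 197 × 1/2 = 98.5
Contribution of short-eared: (100 − 98.5)² / 98.5 = 0.0228

0.023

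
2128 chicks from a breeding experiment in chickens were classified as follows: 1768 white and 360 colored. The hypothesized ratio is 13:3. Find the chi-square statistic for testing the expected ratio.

Total ratio parts = 16. Expected numbers out of 2128:
  white: 2128 × 13/16 = 1729
  colored: 2128 × 3/16 = 399
χ² = Σ (O − E)² / E
  white: (1768 − 1729)² / 1729 = 0.8797
  colored: (360 − 399)² / 399 = 3.8120
χ² = 0.8797 + 3.8120 = 4.6917 ≈ 4.692

4.692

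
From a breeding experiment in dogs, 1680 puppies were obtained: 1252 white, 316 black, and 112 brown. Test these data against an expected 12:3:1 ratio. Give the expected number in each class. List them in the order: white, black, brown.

1260, 315, 105

Total ratio parts = 16. Expected numbers out of 1680:
  white: 1680 × 12/16 = 1260
  black: 1680 × 3/16 = 315
  brown: 1680 × 1/16 = 105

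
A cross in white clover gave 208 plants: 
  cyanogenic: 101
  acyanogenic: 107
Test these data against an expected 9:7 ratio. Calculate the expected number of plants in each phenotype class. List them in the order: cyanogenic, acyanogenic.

117, 91

Expected counts for N = 208 under a 9:7 ratio (total parts = 16):
  cyanogenic: 208 × 9/16 = 117
  acyanogenic: 208 × 7/16 = 91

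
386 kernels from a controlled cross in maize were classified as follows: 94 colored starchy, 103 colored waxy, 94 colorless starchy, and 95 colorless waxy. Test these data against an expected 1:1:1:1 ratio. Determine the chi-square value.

Under the 1:1:1:1 hypothesis (Σ ratio = 4, N = 386):
  colored starchy: 386 × 1/4 = 96.5
  colored waxy: 386 × 1/4 = 96.5
  colorless starchy: 386 × 1/4 = 96.5
  colorless waxy: 386 × 1/4 = 96.5
χ² = Σ (O − E)² / E
  colored starchy: (94 − 96.5)² / 96.5 = 0.0648
  colored waxy: (103 − 96.5)² / 96.5 = 0.4378
  colorless starchy: (94 − 96.5)² / 96.5 = 0.0648
  colorless waxy: (95 − 96.5)² / 96.5 = 0.0233
χ² = 0.0648 + 0.4378 + 0.0648 + 0.0233 = 0.5907 ≈ 0.591

0.591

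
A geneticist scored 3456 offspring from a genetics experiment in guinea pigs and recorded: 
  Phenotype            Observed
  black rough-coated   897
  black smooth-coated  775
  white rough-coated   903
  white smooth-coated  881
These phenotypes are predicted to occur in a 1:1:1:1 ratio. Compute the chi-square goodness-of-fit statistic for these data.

12.523

Total ratio parts = 4. Expected numbers out of 3456:
  black rough-coated: 3456 × 1/4 = 864
  black smooth-coated: 3456 × 1/4 = 864
  white rough-coated: 3456 × 1/4 = 864
  white smooth-coated: 3456 × 1/4 = 864
χ² = Σ (O − E)² / E
  black rough-coated: (897 − 864)² / 864 = 1.2604
  black smooth-coated: (775 − 864)² / 864 = 9.1678
  white rough-coated: (903 − 864)² / 864 = 1.7604
  white smooth-coated: (881 − 864)² / 864 = 0.3345
χ² = 1.2604 + 9.1678 + 1.7604 + 0.3345 = 12.5231 ≈ 12.523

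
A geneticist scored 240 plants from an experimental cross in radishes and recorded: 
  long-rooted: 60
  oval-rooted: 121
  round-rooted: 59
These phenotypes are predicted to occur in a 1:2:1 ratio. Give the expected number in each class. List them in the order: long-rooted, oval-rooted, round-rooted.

Total ratio parts = 4. Expected numbers out of 240:
  long-rooted: 240 × 1/4 = 60
  oval-rooted: 240 × 2/4 = 120
  round-rooted: 240 × 1/4 = 60

60, 120, 60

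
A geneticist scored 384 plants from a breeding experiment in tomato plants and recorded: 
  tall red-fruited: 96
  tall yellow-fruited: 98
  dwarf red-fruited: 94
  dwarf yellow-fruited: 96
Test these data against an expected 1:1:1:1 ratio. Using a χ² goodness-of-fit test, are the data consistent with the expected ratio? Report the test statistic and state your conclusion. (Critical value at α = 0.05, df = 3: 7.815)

0.083; consistent

Expected counts for N = 384 under a 1:1:1:1 ratio (total parts = 4):
  tall red-fruited: 384 × 1/4 = 96
  tall yellow-fruited: 384 × 1/4 = 96
  dwarf red-fruited: 384 × 1/4 = 96
  dwarf yellow-fruited: 384 × 1/4 = 96
χ² = Σ (O − E)² / E
  tall red-fruited: (96 − 96)² / 96 = 0.0000
  tall yellow-fruited: (98 − 96)² / 96 = 0.0417
  dwarf red-fruited: (94 − 96)² / 96 = 0.0417
  dwarf yellow-fruited: (96 − 96)² / 96 = 0.0000
χ² = 0.0000 + 0.0417 + 0.0417 + 0.0000 = 0.0834 ≈ 0.083
Degrees of freedom = 4 − 1 = 3; critical value at α = 0.05 is 7.815.
Since 0.083 < 7.815, we fail to reject the null hypothesis — the data are consistent with the 1:1:1:1 ratio.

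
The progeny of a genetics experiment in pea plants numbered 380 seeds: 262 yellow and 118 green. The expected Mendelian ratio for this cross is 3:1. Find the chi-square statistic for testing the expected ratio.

7.425

Expected counts for N = 380 under a 3:1 ratio (total parts = 4):
  yellow: 380 × 3/4 = 285
  green: 380 × 1/4 = 95
χ² = Σ (O − E)² / E
  yellow: (262 − 285)² / 285 = 1.8561
  green: (118 − 95)² / 95 = 5.5684
χ² = 1.8561 + 5.5684 = 7.4245 ≈ 7.425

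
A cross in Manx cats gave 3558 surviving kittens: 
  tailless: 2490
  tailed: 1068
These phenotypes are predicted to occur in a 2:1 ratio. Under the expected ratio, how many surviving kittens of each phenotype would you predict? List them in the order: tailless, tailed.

2372, 1186

Expected counts for N = 3558 under a 2:1 ratio (total parts = 3):
  tailless: 3558 × 2/3 = 2372
  tailed: 3558 × 1/3 = 1186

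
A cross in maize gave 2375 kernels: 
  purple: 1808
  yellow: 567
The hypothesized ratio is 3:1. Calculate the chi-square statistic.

Expected counts for N = 2375 under a 3:1 ratio (total parts = 4):
  purple: 2375 × 3/4 = 1781.25
  yellow: 2375 × 1/4 = 593.75
χ² = Σ (O − E)² / E
  purple: (1808 − 1781.25)² / 1781.25 = 0.4017
  yellow: (567 − 593.75)² / 593.75 = 1.2052
χ² = 0.4017 + 1.2052 = 1.6069 ≈ 1.607

1.607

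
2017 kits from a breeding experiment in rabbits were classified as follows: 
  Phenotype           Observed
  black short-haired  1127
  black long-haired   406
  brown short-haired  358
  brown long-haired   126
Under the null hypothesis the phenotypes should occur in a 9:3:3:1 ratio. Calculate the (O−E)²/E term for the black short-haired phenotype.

Expected counts for N = 2017 under a 9:3:3:1 ratio (total parts = 16):
  black short-haired: 2017 × 9/16 = 1134.5625
  black long-haired: 2017 × 3/16 = 378.1875
  brown short-haired: 2017 × 3/16 = 378.1875
  brown long-haired: 2017 × 1/16 = 126.0625
Contribution of black short-haired: (1127 − 1134.5625)² / 1134.5625 = 0.0504

0.050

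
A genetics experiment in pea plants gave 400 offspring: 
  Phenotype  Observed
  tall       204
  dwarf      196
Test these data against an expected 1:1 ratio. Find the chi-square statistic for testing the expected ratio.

Under the 1:1 hypothesis (Σ ratio = 2, N = 400):
  tall: 400 × 1/2 = 200
  dwarf: 400 × 1/2 = 200
χ² = Σ (O − E)² / E
  tall: (204 − 200)² / 200 = 0.0800
  dwarf: (196 − 200)² / 200 = 0.0800
χ² = 0.0800 + 0.0800 = 0.160

0.160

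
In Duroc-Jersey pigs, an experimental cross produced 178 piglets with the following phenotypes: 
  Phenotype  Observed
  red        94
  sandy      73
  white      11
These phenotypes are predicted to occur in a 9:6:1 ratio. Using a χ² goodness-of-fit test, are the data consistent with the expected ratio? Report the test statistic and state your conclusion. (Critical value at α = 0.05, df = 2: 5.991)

The 9:6:1 ratio has 16 parts, so with N = 178 the expected counts are:
  red: 178 × 9/16 = 100.125
  sandy: 178 × 6/16 = 66.75
  white: 178 × 1/16 = 11.125
χ² = Σ (O − E)² / E
  red: (94 − 100.125)² / 100.125 = 0.3747
  sandy: (73 − 66.75)² / 66.75 = 0.5852
  white: (11 − 11.125)² / 11.125 = 0.0014
χ² = 0.3747 + 0.5852 + 0.0014 = 0.9613 ≈ 0.961
Degrees of freedom = 3 − 1 = 2; critical value at α = 0.05 is 5.991.
Since 0.961 < 5.991, we fail to reject the null hypothesis — the data are consistent with the 9:6:1 ratio.

0.961; consistent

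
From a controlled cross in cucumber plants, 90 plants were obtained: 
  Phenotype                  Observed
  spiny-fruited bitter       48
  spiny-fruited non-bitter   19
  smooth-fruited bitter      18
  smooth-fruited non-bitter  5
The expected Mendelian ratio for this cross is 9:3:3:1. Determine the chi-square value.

Expected counts for N = 90 under a 9:3:3:1 ratio (total parts = 16):
  spiny-fruited bitter: 90 × 9/16 = 50.625
  spiny-fruited non-bitter: 90 × 3/16 = 16.875
  smooth-fruited bitter: 90 × 3/16 = 16.875
  smooth-fruited non-bitter: 90 × 1/16 = 5.625
χ² = Σ (O − E)² / E
  spiny-fruited bitter: (48 − 50.625)² / 50.625 = 0.1361
  spiny-fruited non-bitter: (19 − 16.875)² / 16.875 = 0.2676
  smooth-fruited bitter: (18 − 16.875)² / 16.875 = 0.0750
  smooth-fruited non-bitter: (5 − 5.625)² / 5.625 = 0.0694
χ² = 0.1361 + 0.2676 + 0.0750 + 0.0694 = 0.5481 ≈ 0.548

0.548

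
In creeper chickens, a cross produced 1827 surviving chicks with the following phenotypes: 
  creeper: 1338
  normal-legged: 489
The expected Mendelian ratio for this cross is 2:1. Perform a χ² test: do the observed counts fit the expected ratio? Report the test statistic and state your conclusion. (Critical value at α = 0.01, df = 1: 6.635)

35.468; not consistent

Under the 2:1 hypothesis (Σ ratio = 3, N = 1827):
  creeper: 1827 × 2/3 = 1218
  normal-legged: 1827 × 1/3 = 609
χ² = Σ (O − E)² / E
  creeper: (1338 − 1218)² / 1218 = 11.8227
  normal-legged: (489 − 609)² / 609 = 23.6453
χ² = 11.8227 + 23.6453 = 35.468
Degrees of freedom = 2 − 1 = 1; critical value at α = 0.01 is 6.635.
Since 35.468 > 6.635, we reject the null hypothesis — the data do not fit the 2:1 ratio.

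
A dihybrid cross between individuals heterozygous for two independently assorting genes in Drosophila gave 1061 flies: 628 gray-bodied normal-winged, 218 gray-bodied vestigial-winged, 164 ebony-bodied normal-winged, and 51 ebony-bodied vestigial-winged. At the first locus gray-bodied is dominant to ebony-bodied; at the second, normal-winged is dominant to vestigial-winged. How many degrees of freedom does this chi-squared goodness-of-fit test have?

3

A dihybrid F₂ with independent assortment and complete dominance at both loci gives a 9:3:3:1 phenotypic ratio.
A goodness-of-fit test with 4 phenotype classes has df = 4 − 1 = 3.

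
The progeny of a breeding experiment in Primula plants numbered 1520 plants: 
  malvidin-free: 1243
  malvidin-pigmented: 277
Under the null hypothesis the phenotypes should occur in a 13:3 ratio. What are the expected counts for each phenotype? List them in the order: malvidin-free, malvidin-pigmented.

1235, 285

The 13:3 ratio has 16 parts, so with N = 1520 the expected counts are:
  malvidin-free: 1520 × 13/16 = 1235
  malvidin-pigmented: 1520 × 3/16 = 285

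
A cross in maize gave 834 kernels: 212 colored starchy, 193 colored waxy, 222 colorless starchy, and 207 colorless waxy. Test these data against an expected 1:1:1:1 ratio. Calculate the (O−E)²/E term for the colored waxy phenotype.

Expected counts for N = 834 under a 1:1:1:1 ratio (total parts = 4):
  colored starchy: 834 × 1/4 = 208.5
  colored waxy: 834 × 1/4 = 208.5
  colorless starchy: 834 × 1/4 = 208.5
  colorless waxy: 834 × 1/4 = 208.5
Contribution of colored waxy: (193 − 208.5)² / 208.5 = 1.1523

1.152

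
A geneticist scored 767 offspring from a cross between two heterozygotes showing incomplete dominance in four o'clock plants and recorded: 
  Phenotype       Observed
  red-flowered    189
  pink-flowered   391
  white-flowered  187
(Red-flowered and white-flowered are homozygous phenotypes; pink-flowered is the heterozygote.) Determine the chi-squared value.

With incomplete dominance, a heterozygote × heterozygote cross gives a 1:2:1 phenotypic ratio.
Expected counts for N = 767 under a 1:2:1 ratio (total parts = 4):
  red-flowered: 767 × 1/4 = 191.75
  pink-flowered: 767 × 2/4 = 383.5
  white-flowered: 767 × 1/4 = 191.75
χ² = Σ (O − E)² / E
  red-flowered: (189 − 191.75)² / 191.75 = 0.0394
  pink-flowered: (391 − 383.5)² / 383.5 = 0.1467
  white-flowered: (187 − 191.75)² / 191.75 = 0.1177
χ² = 0.0394 + 0.1467 + 0.1177 = 0.3038 ≈ 0.304

0.304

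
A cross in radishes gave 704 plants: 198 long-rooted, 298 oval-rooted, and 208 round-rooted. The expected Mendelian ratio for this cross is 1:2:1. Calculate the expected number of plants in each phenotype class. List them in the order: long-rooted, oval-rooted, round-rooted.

176, 352, 176

The 1:2:1 ratio has 4 parts, so with N = 704 the expected counts are:
  long-rooted: 704 × 1/4 = 176
  oval-rooted: 704 × 2/4 = 352
  round-rooted: 704 × 1/4 = 176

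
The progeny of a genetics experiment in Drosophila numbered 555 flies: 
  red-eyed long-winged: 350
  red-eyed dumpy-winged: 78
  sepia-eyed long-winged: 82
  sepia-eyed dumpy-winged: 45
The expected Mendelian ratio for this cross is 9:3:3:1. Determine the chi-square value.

Total ratio parts = 16. Expected numbers out of 555:
  red-eyed long-winged: 555 × 9/16 = 312.1875
  red-eyed dumpy-winged: 555 × 3/16 = 104.0625
  sepia-eyed long-winged: 555 × 3/16 = 104.0625
  sepia-eyed dumpy-winged: 555 × 1/16 = 34.6875
χ² = Σ (O − E)² / E
  red-eyed long-winged: (350 − 312.1875)² / 312.1875 = 4.5799
  red-eyed dumpy-winged: (78 − 104.0625)² / 104.0625 = 6.5274
  sepia-eyed long-winged: (82 − 104.0625)² / 104.0625 = 4.6775
  sepia-eyed dumpy-winged: (45 − 34.6875)² / 34.6875 = 3.0659
χ² = 4.5799 + 6.5274 + 4.6775 + 3.0659 = 18.8507 ≈ 18.851

18.851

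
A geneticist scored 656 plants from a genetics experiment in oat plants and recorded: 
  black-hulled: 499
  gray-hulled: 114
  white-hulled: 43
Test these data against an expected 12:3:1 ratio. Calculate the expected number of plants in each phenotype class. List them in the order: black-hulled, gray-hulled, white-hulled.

Expected counts for N = 656 under a 12:3:1 ratio (total parts = 16):
  black-hulled: 656 × 12/16 = 492
  gray-hulled: 656 × 3/16 = 123
  white-hulled: 656 × 1/16 = 41

492, 123, 41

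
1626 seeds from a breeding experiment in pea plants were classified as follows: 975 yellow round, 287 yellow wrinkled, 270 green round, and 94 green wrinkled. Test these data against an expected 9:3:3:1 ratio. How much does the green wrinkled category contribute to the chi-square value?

Total ratio parts = 16. Expected numbers out of 1626:
  yellow round: 1626 × 9/16 = 914.625
  yellow wrinkled: 1626 × 3/16 = 304.875
  green round: 1626 × 3/16 = 304.875
  green wrinkled: 1626 × 1/16 = 101.625
Contribution of green wrinkled: (94 − 101.625)² / 101.625 = 0.5721

0.572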